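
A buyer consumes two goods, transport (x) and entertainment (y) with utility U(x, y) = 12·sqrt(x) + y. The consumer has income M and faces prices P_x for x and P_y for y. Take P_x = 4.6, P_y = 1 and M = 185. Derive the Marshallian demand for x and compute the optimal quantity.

MU_x = 6/√x, MU_y = 1. Tangency: 6/√x = P_x/P_y.
Solve: √x = 6·P_y/P_x, so x*(P_x,P_y) = (6·P_y/P_x)², and y* = (M − P_x·x*)/P_y.
Plugging in: x* = (6·1/4.6)² = 1.7013.

x* = 1.7013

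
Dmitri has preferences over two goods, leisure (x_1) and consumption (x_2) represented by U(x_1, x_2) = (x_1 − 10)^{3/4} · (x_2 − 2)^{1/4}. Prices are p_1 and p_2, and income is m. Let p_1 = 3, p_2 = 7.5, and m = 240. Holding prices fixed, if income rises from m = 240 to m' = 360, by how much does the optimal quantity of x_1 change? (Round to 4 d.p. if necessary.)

MRS = 3·(x_2−2)/(x_1−10). Tangency with p_1/p_2 gives x_2−2 = (1/3)·(p_1/p_2)·(x_1−10).
After buying the subsistence bundle (10, 2), a share 0.75 of the remaining income goes to x_1: x_1* = 10 + 0.75·(m − 10p_1 − 2p_2)/p_1.
Discretionary income = 240 − 10·3 − 2·7.5 = 195; x_1* = 10 + 0.75·195/3 = 58.75.
At m' = 360: x_1* = 88.75. Change: 88.75 − 58.75 = 30.

Δx_1* = 30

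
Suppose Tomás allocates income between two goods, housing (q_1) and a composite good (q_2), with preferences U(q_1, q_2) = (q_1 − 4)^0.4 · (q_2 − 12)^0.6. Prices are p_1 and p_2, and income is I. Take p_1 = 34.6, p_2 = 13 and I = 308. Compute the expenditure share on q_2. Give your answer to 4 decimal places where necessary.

This is Cobb-Douglas in (q_1−4, q_2−12): tangency gives 0.4·p_2·(q_2−12) = 0.6·p_1·(q_1−4).
After buying the subsistence bundle (4, 12), a share 0.4 of the remaining income goes to q_1: q_1* = 4 + 0.4·(I − 4p_1 − 12p_2)/p_1.
Discretionary income = 308 − 4·34.6 − 12·13 = 13.6; q_1* = 4 + 0.4·13.6/34.6 = 4.1572; q_2* = 12 + 0.6·13.6/13 = 12.6277.
Expenditure on q_2: 13·12.6277 = 164.16; share = 0.533.

share on q_2 = 0.533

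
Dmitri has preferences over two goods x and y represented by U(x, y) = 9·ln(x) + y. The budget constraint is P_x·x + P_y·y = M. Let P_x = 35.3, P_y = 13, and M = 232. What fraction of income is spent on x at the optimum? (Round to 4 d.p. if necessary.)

share on x = 0.5043

Set MRS = P_x/P_y: (9/x)/1 = P_x/P_y.
So x*(P_x,P_y) = 9·P_y/P_x, independent of income; and y* = (M − 9·P_y)/P_y.
At the given prices: x* = 9·13/35.3 = 3.3144, and y* = 8.8462.
Expenditure on x: 35.3·3.3144 = 117; share = 0.5043.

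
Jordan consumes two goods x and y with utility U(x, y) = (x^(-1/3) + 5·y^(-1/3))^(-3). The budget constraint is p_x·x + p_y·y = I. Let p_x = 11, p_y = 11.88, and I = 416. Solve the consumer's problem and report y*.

y* = 27.0741

Substitute y = (y/x)·x into the budget: x* = I/(p_x + p_y·(y/x)).
Numerically y/x = 3.156165, so x* = 416/(11 + 11.88·3.156165) = 8.5782 and y* = 3.156165·8.5782 = 27.0741.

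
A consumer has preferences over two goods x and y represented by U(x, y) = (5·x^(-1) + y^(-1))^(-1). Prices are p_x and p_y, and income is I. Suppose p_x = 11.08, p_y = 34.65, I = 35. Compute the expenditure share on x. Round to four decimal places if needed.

share on x = 0.5584

From the CES first-order condition, 5·(y/x)^(2) = p_x/p_y.
Hence y/x = ((1/5)·p_x/p_y)^(1/(2)), i.e. raised to the 0.5 power.
With the ratio pinned down, the budget gives x* = I/(p_x + p_y·(y/x)) and y* = (y/x)·x*.
Numerically y/x = 0.252891, so x* = 35/(11.08 + 34.65·0.252891) = 1.7639 and y* = 0.252891·1.7639 = 0.4461.
Expenditure on x: 11.08·1.7639 = 19.5437; share = 0.5584.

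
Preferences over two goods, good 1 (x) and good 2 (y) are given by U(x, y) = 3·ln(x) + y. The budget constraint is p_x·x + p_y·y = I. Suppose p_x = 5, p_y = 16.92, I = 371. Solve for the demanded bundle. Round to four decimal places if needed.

MU_x = 3/x, MU_y = 1. Tangency: 3/x = p_x/p_y.
So x*(p_x,p_y) = 3·p_y/p_x, independent of income; and y* = (I − 3·p_y)/p_y.
At the given prices: x* = 3·16.92/5 = 10.152, and y* = 18.9267.

x* = 10.152, y* = 18.9267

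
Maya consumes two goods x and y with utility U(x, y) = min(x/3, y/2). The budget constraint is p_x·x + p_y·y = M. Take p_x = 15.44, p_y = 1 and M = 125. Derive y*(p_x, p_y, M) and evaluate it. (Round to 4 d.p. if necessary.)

y* = 5.1738

With perfect complements, no substitution: consume in ratio x:y = 3:2.
Budget: p_x·x + p_y·(2/3)·x = M, so (3·p_x + 2·p_y)·x = 3·M.
Demand: x*(p_x,p_y,M) = 3·M/(3·p_x + 2·p_y), y* = 2·M/(3·p_x + 2·p_y).
Here 3·15.44 + 2·1 = 48.32, giving y* = 5.1738.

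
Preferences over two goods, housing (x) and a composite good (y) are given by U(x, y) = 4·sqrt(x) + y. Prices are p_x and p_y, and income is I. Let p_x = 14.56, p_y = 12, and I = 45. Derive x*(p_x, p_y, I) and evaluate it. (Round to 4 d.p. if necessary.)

Set MRS = p_x/p_y: 2·x^(−1/2) = p_x/p_y.
Thus x* = (2·p_y/p_x)² — independent of I — with the rest of income spent on y.
Plugging in: x* = (2·12/14.56)² = 2.7171.

x* = 2.7171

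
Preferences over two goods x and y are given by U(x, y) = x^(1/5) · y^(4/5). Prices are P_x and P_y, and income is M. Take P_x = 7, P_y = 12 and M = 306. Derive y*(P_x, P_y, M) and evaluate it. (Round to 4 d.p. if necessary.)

y* = 20.4

MU_x/MU_y = (0.2·y)/(0.8·x); tangency sets this equal to P_x/P_y.
So 0.2·P_y·y = 0.8·P_x·x; combined with the budget, a share 0.2 of income goes to x.
Demand: x*(P_x,P_y,M) = 0.2·M/P_x and y* = 0.8·M/P_y.
At P_x=7, P_y=12, M=306: y* = 0.8·306/12 = 20.4.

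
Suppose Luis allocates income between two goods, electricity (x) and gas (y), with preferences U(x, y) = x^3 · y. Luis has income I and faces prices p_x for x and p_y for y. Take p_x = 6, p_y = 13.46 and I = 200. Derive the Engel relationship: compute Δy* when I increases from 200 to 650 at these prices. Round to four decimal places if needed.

MU_x/MU_y = (3·y)/(x); tangency sets this equal to p_x/p_y.
So 3·p_y·y = p_x·x; combined with the budget, a share 0.75 of income goes to x.
Demand: x*(p_x,p_y,I) = 0.75·I/p_x and y* = 0.25·I/p_y.
At p_x=6, p_y=13.46, I=200: y* = 0.25·200/13.46 = 3.7147.
At I' = 650: y* = 12.0728. Change: 12.0728 − 3.7147 = 8.3581.

Δy* = 8.3581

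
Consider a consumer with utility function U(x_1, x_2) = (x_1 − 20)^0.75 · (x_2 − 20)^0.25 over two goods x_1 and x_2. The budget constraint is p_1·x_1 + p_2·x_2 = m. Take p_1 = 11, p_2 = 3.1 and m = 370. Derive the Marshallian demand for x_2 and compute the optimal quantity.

x_2* = 27.0968

Let x_1' = x_1−20, x_2' = x_2−20. MRS = 3·x_2'/x_1' = p_1/p_2.
After buying the subsistence bundle (20, 20), a share 0.75 of the remaining income goes to x_1: x_1* = 20 + 0.75·(m − 20p_1 − 20p_2)/p_1.
Discretionary income = 370 − 20·11 − 20·3.1 = 88; x_2* = 20 + 0.25·88/3.1 = 27.0968.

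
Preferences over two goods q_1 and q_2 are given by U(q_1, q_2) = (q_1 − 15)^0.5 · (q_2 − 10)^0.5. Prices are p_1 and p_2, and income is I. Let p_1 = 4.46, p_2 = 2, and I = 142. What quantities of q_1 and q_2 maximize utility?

q_1* = 21.1771, q_2* = 23.775

Discretionary income = 142 − 15·4.46 − 10·2 = 55.1; q_1* = 15 + 0.5·55.1/4.46 = 21.1771; q_2* = 10 + 0.5·55.1/2 = 23.775.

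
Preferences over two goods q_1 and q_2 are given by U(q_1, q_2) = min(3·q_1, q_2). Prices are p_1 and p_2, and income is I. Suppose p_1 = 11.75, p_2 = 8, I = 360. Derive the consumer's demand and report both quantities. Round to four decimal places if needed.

q_1* = 10.0699, q_2* = 30.2098

With perfect complements, no substitution: consume in ratio q_1:q_2 = 1:3.
Budget: p_1·q_1 + p_2·3·q_1 = I, so (p_1 + 3·p_2)·q_1 = I.
Demand: q_1*(p_1,p_2,I) = I/(p_1 + 3·p_2), q_2* = 3·I/(p_1 + 3·p_2).
Here 11.75 + 3·8 = 35.75, giving q_1* = 10.0699 and q_2* = 30.2098.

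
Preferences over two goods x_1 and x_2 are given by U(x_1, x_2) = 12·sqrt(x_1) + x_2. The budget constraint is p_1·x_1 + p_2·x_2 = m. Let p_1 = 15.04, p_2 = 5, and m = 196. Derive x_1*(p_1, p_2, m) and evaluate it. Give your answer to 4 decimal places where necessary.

x_1* = 3.9788

Utility is quasi-linear in x_2; the FOC for x_1 is 6/√x_1 = p_1/p_2.
Solve: √x_1 = 6·p_2/p_1, so x_1*(p_1,p_2) = (6·p_2/p_1)², and x_2* = (m − p_1·x_1*)/p_2.
Plugging in: x_1* = (6·5/15.04)² = 3.9788.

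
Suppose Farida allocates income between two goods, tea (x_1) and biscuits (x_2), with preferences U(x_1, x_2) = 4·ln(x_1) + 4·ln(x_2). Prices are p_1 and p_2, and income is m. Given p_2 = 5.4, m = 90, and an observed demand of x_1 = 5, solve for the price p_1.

p_1 = 9

Tangency: MRS = x_2/x_1 = p_1/p_2.
Rearranging, p_2·x_2 = p_1·x_1. Substituting into the budget gives p_1·x_1·(1 + 1) = m.
Demand: x_1*(p_1,p_2,m) = 0.5·m/p_1 and x_2* = 0.5·m/p_2.
Set x_1* = 5 in the demand function and solve for p_1: p_1 = 9.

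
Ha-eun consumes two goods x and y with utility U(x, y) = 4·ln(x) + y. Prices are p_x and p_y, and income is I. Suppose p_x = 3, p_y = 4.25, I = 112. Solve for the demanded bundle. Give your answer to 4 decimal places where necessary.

MU_x = 4/x, MU_y = 1. Tangency: 4/x = p_x/p_y.
So x*(p_x,p_y) = 4·p_y/p_x, independent of income; and y* = (I − 4·p_y)/p_y.
At the given prices: x* = 4·4.25/3 = 5.6667, and y* = 22.3529.

x* = 5.6667, y* = 22.3529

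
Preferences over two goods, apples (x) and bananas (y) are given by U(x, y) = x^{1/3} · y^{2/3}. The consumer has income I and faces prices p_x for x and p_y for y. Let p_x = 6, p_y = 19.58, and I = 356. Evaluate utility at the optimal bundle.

Tangency: MRS = (1/2)·y/x = p_x/p_y.
Rearranging, p_y·y = 2·p_x·x. Substituting into the budget gives p_x·x·(1 + 2) = I.
Demand: x*(p_x,p_y,I) = 1/3·I/p_x and y* = 2/3·I/p_y.
At p_x=6, p_y=19.58, I=356: x* = 1/3·356/6 = 19.7778, y* = 12.1212.
Utility at the optimum: U(19.7778, 12.1212) = 14.27.

V = 14.27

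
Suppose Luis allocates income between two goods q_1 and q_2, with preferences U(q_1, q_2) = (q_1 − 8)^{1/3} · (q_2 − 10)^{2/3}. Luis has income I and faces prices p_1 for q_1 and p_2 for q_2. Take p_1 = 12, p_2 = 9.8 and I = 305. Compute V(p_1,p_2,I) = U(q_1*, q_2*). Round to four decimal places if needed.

After buying the subsistence bundle (8, 10), a share 1/3 of the remaining income goes to q_1: q_1* = 8 + 1/3·(I − 8p_1 − 10p_2)/p_1.
Discretionary income = 305 − 8·12 − 10·9.8 = 111; q_1* = 8 + 1/3·111/12 = 11.0833; q_2* = 10 + 2/3·111/9.8 = 17.551.
Utility at the optimum: U(11.0833, 17.551) = 5.602.

V = 5.602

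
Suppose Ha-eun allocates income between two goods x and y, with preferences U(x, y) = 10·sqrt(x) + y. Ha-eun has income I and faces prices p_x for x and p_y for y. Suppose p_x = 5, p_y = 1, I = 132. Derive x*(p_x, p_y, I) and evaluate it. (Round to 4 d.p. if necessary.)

Utility is quasi-linear in y; the FOC for x is 5/√x = p_x/p_y.
Thus x* = (5·p_y/p_x)² — independent of I — with the rest of income spent on y.
Plugging in: x* = (5·1/5)² = 1.

x* = 1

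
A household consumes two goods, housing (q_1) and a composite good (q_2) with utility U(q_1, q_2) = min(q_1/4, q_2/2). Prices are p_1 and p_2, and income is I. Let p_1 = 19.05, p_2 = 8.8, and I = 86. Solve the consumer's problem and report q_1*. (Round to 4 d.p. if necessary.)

q_1* = 3.6674

Leontief preferences: the optimum is at the kink where q_1/4 = q_2/2, i.e. q_2 = (1/2)·q_1.
Budget: p_1·q_1 + p_2·(1/2)·q_1 = I, so (4·p_1 + 2·p_2)·q_1 = 4·I.
Demand: q_1*(p_1,p_2,I) = 4·I/(4·p_1 + 2·p_2), q_2* = 2·I/(4·p_1 + 2·p_2).
Here 4·19.05 + 2·8.8 = 93.8, giving q_1* = 3.6674.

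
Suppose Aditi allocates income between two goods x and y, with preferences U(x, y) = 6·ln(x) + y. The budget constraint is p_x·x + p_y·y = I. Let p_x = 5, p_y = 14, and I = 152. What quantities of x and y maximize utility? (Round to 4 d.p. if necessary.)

So x*(p_x,p_y) = 6·p_y/p_x, independent of income; and y* = (I − 6·p_y)/p_y.
At the given prices: x* = 6·14/5 = 16.8, and y* = 4.8571.

x* = 16.8, y* = 4.8571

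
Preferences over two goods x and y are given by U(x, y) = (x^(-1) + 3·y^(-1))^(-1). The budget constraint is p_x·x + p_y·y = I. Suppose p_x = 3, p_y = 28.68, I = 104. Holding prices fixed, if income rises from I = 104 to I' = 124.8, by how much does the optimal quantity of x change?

Δx* = 1.0909

MU_x ∝ x^(-2), MU_y ∝ 3·y^(-2), so MRS = (1/3)·(y/x)^(2) = p_x/p_y.
Solve for the ratio: y/x = [3·p_x/p_y]^(0.5).
With the ratio pinned down, the budget gives x* = I/(p_x + p_y·(y/x)) and y* = (y/x)·x*.
Numerically y/x = 0.560185, so x* = 104/(3 + 28.68·0.560185) = 5.4547.
At I' = 124.8: x* = 6.5456. Change: 6.5456 − 5.4547 = 1.0909.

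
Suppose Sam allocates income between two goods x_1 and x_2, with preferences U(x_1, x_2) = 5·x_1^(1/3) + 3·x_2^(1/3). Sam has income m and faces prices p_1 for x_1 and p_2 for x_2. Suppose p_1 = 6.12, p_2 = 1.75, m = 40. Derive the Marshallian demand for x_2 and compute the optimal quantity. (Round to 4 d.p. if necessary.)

x_2* = 10.6284

MU_x_1 ∝ 5·x_1^(-2/3), MU_x_2 ∝ 3·x_2^(-2/3), so MRS = (5/3)·(x_2/x_1)^(2/3) = p_1/p_2.
Solve for the ratio: x_2/x_1 = [(3/5)·p_1/p_2]^(1.5).
Substitute x_2 = (x_2/x_1)·x_1 into the budget: x_1* = m/(p_1 + p_2·(x_2/x_1)).
Numerically x_2/x_1 = 3.039464, so x_1* = 40/(6.12 + 1.75·3.039464) = 3.4968 and x_2* = 3.039464·3.4968 = 10.6284.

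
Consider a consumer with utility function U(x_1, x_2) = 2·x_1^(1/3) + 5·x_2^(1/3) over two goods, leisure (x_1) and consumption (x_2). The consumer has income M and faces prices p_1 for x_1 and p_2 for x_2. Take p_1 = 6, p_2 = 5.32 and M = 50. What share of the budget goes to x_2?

MU_x_1 ∝ 2·x_1^(-2/3), MU_x_2 ∝ 5·x_2^(-2/3), so MRS = (2/5)·(x_2/x_1)^(2/3) = p_1/p_2.
Solve for the ratio: x_2/x_1 = [(5/2)·p_1/p_2]^(1.5).
With the ratio pinned down, the budget gives x_1* = M/(p_1 + p_2·(x_2/x_1)) and x_2* = (x_2/x_1)·x_1*.
Numerically x_2/x_1 = 4.734449, so x_1* = 50/(6 + 5.32·4.734449) = 1.6032 and x_2* = 4.734449·1.6032 = 7.5904.
Expenditure on x_2: 5.32·7.5904 = 40.3807; share = 0.8076.

share on x_2 = 0.8076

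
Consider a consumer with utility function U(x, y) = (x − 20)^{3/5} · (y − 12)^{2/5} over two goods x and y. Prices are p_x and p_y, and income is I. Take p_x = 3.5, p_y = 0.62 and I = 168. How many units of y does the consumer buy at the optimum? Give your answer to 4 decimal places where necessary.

Let x' = x−20, y' = y−12. MRS = (3/2)·y'/x' = p_x/p_y.
After buying the subsistence bundle (20, 12), a share 0.6 of the remaining income goes to x: x* = 20 + 0.6·(I − 20p_x − 12p_y)/p_x.
Discretionary income = 168 − 20·3.5 − 12·0.62 = 90.56; y* = 12 + 0.4·90.56/0.62 = 70.4258.

y* = 70.4258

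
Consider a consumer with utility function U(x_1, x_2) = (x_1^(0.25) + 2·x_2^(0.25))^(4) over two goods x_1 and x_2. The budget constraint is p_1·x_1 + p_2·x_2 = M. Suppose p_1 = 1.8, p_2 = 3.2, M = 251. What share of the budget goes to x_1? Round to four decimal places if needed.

share on x_1 = 0.3247

From the CES first-order condition, (1/2)·(x_2/x_1)^(0.75) = p_1/p_2.
Hence x_2/x_1 = (2·p_1/p_2)^(1/(0.75)), i.e. raised to the 4/3 power.
Substitute x_2 = (x_2/x_1)·x_1 into the budget: x_1* = M/(p_1 + p_2·(x_2/x_1)).
Numerically x_2/x_1 = 1.170047, so x_1* = 251/(1.8 + 3.2·1.170047) = 45.2729 and x_2* = 1.170047·45.2729 = 52.9715.
Expenditure on x_1: 1.8·45.2729 = 81.4913; share = 0.3247.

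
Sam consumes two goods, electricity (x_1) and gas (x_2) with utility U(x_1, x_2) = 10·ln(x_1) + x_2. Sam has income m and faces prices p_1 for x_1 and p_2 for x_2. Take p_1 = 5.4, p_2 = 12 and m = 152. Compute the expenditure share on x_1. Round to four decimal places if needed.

share on x_1 = 0.7895

So x_1*(p_1,p_2) = 10·p_2/p_1, independent of income; and x_2* = (m − 10·p_2)/p_2.
At the given prices: x_1* = 10·12/5.4 = 22.2222, and x_2* = 2.6667.
Expenditure on x_1: 5.4·22.2222 = 120; share = 0.7895.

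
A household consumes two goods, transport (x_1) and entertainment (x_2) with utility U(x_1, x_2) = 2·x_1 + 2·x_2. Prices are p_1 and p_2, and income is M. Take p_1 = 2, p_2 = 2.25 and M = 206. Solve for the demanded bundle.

x_1 gives more utility per dollar, so spend all income on x_1: x_1* = M/p_1, x_2* = 0.
Numerically: x_1* = 103, x_2* = 0.

x_1* = 103, x_2* = 0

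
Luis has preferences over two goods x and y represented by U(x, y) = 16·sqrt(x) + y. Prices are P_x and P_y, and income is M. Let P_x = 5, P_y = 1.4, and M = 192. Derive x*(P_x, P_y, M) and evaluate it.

Thus x* = (8·P_y/P_x)² — independent of M — with the rest of income spent on y.
Plugging in: x* = (8·1.4/5)² = 5.0176.

x* = 5.0176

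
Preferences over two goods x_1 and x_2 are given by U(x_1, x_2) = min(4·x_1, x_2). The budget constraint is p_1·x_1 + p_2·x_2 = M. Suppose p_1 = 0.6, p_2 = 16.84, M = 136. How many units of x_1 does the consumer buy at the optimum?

With perfect complements, no substitution: consume in ratio x_1:x_2 = 1:4.
Budget: p_1·x_1 + p_2·4·x_1 = M, so (p_1 + 4·p_2)·x_1 = M.
Demand: x_1*(p_1,p_2,M) = M/(p_1 + 4·p_2), x_2* = 4·M/(p_1 + 4·p_2).
Here 0.6 + 4·16.84 = 67.96, giving x_1* = 2.0012.

x_1* = 2.0012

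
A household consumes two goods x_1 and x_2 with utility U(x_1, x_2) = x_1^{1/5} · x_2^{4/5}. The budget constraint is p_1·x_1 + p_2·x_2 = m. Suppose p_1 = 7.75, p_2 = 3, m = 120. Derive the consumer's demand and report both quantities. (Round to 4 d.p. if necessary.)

The MRS is (1/4)·x_2/x_1. Set MRS = p_1/p_2.
Rearranging, p_2·x_2 = 4·p_1·x_1. Substituting into the budget gives p_1·x_1·(1 + 4) = m.
Demand: x_1*(p_1,p_2,m) = 0.2·m/p_1 and x_2* = 0.8·m/p_2.
At p_1=7.75, p_2=3, m=120: x_1* = 0.2·120/7.75 = 3.0968, x_2* = 32.

x_1* = 3.0968, x_2* = 32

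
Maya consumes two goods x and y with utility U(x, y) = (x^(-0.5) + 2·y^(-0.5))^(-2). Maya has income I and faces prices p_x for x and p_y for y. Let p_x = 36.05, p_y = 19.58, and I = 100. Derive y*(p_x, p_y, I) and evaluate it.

MRS = MU_x/MU_y = (1/2)·(y/x)^(1.5). Set equal to p_x/p_y.
Hence y/x = (2·p_x/p_y)^(1/(1.5)), i.e. raised to the 2/3 power.
Substitute y = (y/x)·x into the budget: x* = I/(p_x + p_y·(y/x)).
Numerically y/x = 2.384597, so x* = 100/(36.05 + 19.58·2.384597) = 1.2086 and y* = 2.384597·1.2086 = 2.882.

y* = 2.882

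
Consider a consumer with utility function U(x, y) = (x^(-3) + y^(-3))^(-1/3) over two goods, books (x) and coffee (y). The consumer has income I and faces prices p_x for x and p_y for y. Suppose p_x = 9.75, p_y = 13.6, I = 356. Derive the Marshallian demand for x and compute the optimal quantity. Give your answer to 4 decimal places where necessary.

x* = 15.9897

MRS = MU_x/MU_y = (y/x)^(4). Set equal to p_x/p_y.
Solve for the ratio: y/x = [p_x/p_y]^(0.25).
With the ratio pinned down, the budget gives x* = I/(p_x + p_y·(y/x)) and y* = (y/x)·x*.
Numerically y/x = 0.920167, so x* = 356/(9.75 + 13.6·0.920167) = 15.9897.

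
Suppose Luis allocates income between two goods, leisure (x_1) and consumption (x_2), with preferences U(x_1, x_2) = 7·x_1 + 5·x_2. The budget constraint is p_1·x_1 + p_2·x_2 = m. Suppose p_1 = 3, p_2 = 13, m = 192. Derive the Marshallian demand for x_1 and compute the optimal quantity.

Perfect substitutes: compare marginal utility per dollar. 7/p_1 vs 5/p_2 → 2.3333 vs 0.3846.
x_1 gives more utility per dollar, so spend all income on x_1: x_1* = m/p_1, x_2* = 0.
Numerically: x_1* = 64, x_2* = 0.

x_1* = 64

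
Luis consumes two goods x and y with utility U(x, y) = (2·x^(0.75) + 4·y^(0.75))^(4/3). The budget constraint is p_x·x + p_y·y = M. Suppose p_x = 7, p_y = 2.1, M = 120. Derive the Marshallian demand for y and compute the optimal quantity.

y* = 57.0466

Numerically y/x = 1975.308642, so x* = 120/(7 + 2.1·1975.308642) = 0.0289 and y* = 1975.308642·0.0289 = 57.0466.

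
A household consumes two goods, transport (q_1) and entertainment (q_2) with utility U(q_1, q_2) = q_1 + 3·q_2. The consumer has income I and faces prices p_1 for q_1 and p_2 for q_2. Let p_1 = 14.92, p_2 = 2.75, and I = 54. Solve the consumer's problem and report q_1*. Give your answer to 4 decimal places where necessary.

q_1* = 0

q_2 gives more utility per dollar, so spend all income on q_2: q_2* = I/p_2, q_1* = 0.
Numerically: q_1* = 0, q_2* = 19.6364.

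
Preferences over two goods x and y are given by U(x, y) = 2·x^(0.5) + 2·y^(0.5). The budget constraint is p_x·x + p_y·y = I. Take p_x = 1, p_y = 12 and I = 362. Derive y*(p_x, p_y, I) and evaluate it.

From the CES first-order condition, (y/x)^(0.5) = p_x/p_y.
Hence y/x = (p_x/p_y)^(1/(0.5)), i.e. raised to the 2 power.
Substitute y = (y/x)·x into the budget: x* = I/(p_x + p_y·(y/x)).
Numerically y/x = 0.006944, so x* = 362/(1 + 12·0.006944) = 334.1538 and y* = 0.006944·334.1538 = 2.3205.

y* = 2.3205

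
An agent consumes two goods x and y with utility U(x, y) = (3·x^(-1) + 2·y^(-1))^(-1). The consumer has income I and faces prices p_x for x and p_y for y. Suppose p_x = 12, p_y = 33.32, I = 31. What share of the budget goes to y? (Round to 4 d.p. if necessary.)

From the CES first-order condition, (3/2)·(y/x)^(2) = p_x/p_y.
Hence y/x = ((2/3)·p_x/p_y)^(1/(2)), i.e. raised to the 0.5 power.
With the ratio pinned down, the budget gives x* = I/(p_x + p_y·(y/x)) and y* = (y/x)·x*.
Numerically y/x = 0.489996, so x* = 31/(12 + 33.32·0.489996) = 1.0944 and y* = 0.489996·1.0944 = 0.5362.
Expenditure on y: 33.32·0.5362 = 17.8675; share = 0.5764.

share on y = 0.5764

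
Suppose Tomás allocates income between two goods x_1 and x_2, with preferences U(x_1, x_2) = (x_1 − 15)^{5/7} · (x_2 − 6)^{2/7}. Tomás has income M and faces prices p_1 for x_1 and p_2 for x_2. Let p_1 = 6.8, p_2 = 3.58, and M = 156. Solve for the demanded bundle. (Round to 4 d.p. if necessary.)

x_1* = 18.416, x_2* = 8.5954

MRS = (5/2)·(x_2−6)/(x_1−15). Tangency with p_1/p_2 gives x_2−6 = (2/5)·(p_1/p_2)·(x_1−15).
After buying the subsistence bundle (15, 6), a share 5/7 of the remaining income goes to x_1: x_1* = 15 + 5/7·(M − 15p_1 − 6p_2)/p_1.
Discretionary income = 156 − 15·6.8 − 6·3.58 = 32.52; x_1* = 15 + 5/7·32.52/6.8 = 18.416; x_2* = 6 + 2/7·32.52/3.58 = 8.5954.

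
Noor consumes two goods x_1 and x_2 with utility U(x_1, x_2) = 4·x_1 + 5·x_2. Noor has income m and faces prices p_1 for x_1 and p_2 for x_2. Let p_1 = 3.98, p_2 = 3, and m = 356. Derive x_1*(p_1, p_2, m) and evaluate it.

x_1* = 0

Perfect substitutes: compare marginal utility per dollar. 4/p_1 vs 5/p_2 → 1.005 vs 1.6667.
x_2 gives more utility per dollar, so spend all income on x_2: x_2* = m/p_2, x_1* = 0.
Numerically: x_1* = 0, x_2* = 118.6667.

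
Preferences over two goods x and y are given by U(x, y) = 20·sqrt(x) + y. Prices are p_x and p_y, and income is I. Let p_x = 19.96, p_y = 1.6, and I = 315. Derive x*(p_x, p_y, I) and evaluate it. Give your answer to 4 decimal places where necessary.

Thus x* = (10·p_y/p_x)² — independent of I — with the rest of income spent on y.
Plugging in: x* = (10·1.6/19.96)² = 0.6426.

x* = 0.6426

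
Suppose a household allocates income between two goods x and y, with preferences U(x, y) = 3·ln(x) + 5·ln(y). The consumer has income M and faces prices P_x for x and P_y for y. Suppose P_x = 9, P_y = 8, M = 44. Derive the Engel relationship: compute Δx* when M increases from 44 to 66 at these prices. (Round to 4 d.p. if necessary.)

Δx* = 0.9167

At P_x=9, P_y=8, M=44: x* = 0.375·44/9 = 1.8333.
At M' = 66: x* = 2.75. Change: 2.75 − 1.8333 = 0.9167.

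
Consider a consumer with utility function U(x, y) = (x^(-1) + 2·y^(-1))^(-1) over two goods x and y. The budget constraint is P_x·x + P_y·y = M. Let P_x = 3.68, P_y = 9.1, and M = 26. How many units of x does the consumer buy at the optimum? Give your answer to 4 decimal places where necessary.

MU_x ∝ x^(-2), MU_y ∝ 2·y^(-2), so MRS = (1/2)·(y/x)^(2) = P_x/P_y.
Solve for the ratio: y/x = [2·P_x/P_y]^(0.5).
Substitute y = (y/x)·x into the budget: x* = M/(P_x + P_y·(y/x)).
Numerically y/x = 0.899328, so x* = 26/(3.68 + 9.1·0.899328) = 2.1915.

x* = 2.1915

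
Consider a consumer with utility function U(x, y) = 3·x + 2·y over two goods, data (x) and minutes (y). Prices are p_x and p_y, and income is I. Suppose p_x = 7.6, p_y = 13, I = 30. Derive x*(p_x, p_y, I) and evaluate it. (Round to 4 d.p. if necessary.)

Linear utility — the consumer picks whichever good has higher MU/price: 3/7.6 = 0.3947 vs 2/13 = 0.1538.
x gives more utility per dollar, so spend all income on x: x* = I/p_x, y* = 0.
Numerically: x* = 3.9474, y* = 0.

x* = 3.9474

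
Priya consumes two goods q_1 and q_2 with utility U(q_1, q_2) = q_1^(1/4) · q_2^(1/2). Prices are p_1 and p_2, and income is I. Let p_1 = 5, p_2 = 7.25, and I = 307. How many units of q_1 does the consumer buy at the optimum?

q_1* = 20.4667

Demand: q_1*(p_1,p_2,I) = 1/3·I/p_1 and q_2* = 2/3·I/p_2.
At p_1=5, p_2=7.25, I=307: q_1* = 1/3·307/5 = 20.4667.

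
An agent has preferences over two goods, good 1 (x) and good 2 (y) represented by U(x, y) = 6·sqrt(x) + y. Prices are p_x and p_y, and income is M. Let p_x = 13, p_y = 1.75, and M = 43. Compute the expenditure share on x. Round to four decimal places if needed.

Utility is quasi-linear in y; the FOC for x is 3/√x = p_x/p_y.
Solve: √x = 3·p_y/p_x, so x*(p_x,p_y) = (3·p_y/p_x)², and y* = (M − p_x·x*)/p_y.
Plugging in: x* = (3·1.75/13)² = 0.1631, y* = 23.3599.
Expenditure on x: 13·0.1631 = 2.1202; share = 0.0493.

share on x = 0.0493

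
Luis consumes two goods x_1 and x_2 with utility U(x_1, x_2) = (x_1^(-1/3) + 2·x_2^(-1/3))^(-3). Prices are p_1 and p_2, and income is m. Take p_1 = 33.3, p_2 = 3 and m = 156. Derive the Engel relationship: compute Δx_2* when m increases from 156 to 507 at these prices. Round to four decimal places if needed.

MU_x_1 ∝ x_1^(-4/3), MU_x_2 ∝ 2·x_2^(-4/3), so MRS = (1/2)·(x_2/x_1)^(4/3) = p_1/p_2.
Hence x_2/x_1 = (2·p_1/p_2)^(1/(4/3)), i.e. raised to the 0.75 power.
Substitute x_2 = (x_2/x_1)·x_1 into the budget: x_1* = m/(p_1 + p_2·(x_2/x_1)).
Numerically x_2/x_1 = 10.227388, so x_1* = 156/(33.3 + 3·10.227388) = 2.4382 and x_2* = 10.227388·2.4382 = 24.9362.
At m' = 507: x_2* = 81.0427. Change: 81.0427 − 24.9362 = 56.1065.

Δx_2* = 56.1065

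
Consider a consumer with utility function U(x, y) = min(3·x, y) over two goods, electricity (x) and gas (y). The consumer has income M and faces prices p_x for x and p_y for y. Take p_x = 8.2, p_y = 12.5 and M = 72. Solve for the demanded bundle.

With perfect complements, no substitution: consume in ratio x:y = 1:3.
Budget: p_x·x + p_y·3·x = M, so (p_x + 3·p_y)·x = M.
Demand: x*(p_x,p_y,M) = M/(p_x + 3·p_y), y* = 3·M/(p_x + 3·p_y).
Here 8.2 + 3·12.5 = 45.7, giving x* = 1.5755 and y* = 4.7265.

x* = 1.5755, y* = 4.7265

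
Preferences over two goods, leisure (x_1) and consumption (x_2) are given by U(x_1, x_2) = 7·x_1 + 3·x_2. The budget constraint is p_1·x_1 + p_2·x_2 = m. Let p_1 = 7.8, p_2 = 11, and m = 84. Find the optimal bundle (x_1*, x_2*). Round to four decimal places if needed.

Perfect substitutes: compare marginal utility per dollar. 7/p_1 vs 3/p_2 → 0.8974 vs 0.2727.
x_1 gives more utility per dollar, so spend all income on x_1: x_1* = m/p_1, x_2* = 0.
Numerically: x_1* = 10.7692, x_2* = 0.

x_1* = 10.7692, x_2* = 0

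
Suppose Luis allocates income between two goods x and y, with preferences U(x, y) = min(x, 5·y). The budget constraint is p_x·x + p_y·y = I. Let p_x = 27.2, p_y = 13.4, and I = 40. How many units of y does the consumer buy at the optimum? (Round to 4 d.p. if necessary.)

y* = 0.2677

Demand: x*(p_x,p_y,I) = 5·I/(5·p_x + p_y), y* = I/(5·p_x + p_y).
Here 5·27.2 + 13.4 = 149.4, giving y* = 0.2677.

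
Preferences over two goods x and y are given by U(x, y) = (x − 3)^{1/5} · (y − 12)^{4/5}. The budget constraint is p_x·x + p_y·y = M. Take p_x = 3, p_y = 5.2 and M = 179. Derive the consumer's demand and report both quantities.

Discretionary income = 179 − 3·3 − 12·5.2 = 107.6; x* = 3 + 0.2·107.6/3 = 10.1733; y* = 12 + 0.8·107.6/5.2 = 28.5538.

x* = 10.1733, y* = 28.5538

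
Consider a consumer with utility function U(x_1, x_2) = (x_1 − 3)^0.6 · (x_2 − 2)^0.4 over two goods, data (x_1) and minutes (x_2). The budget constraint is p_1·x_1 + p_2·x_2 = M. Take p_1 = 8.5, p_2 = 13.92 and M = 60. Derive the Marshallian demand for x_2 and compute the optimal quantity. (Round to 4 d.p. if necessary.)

x_2* = 2.1914

This is Cobb-Douglas in (x_1−3, x_2−2): tangency gives 0.6·p_2·(x_2−2) = 0.4·p_1·(x_1−3).
Substituting into the budget: x_1* = 3 + 0.6·(M − 3·p_1 − 2·p_2)/p_1, and x_2* = 2 + 0.4·(…)/p_2.
Discretionary income = 60 − 3·8.5 − 2·13.92 = 6.66; x_2* = 2 + 0.4·6.66/13.92 = 2.1914.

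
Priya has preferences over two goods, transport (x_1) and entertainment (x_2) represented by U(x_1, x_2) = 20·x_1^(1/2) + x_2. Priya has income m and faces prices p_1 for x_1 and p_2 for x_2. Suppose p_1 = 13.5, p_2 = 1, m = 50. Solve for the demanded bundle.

x_1* = 0.5487, x_2* = 42.5926

Plugging in: x_1* = (10·1/13.5)² = 0.5487, x_2* = 42.5926.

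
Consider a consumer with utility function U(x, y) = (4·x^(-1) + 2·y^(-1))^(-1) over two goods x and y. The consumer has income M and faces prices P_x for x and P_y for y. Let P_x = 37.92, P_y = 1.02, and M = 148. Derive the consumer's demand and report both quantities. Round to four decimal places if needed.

x* = 3.4974, y* = 15.0785

Substitute y = (y/x)·x into the budget: x* = M/(P_x + P_y·(y/x)).
Numerically y/x = 4.311408, so x* = 148/(37.92 + 1.02·4.311408) = 3.4974 and y* = 4.311408·3.4974 = 15.0785.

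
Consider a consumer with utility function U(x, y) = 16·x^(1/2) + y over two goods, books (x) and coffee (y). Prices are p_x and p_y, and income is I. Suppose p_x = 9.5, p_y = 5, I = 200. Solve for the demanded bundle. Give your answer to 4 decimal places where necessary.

x* = 17.7285, y* = 6.3158

Thus x* = (8·p_y/p_x)² — independent of I — with the rest of income spent on y.
Plugging in: x* = (8·5/9.5)² = 17.7285, y* = 6.3158.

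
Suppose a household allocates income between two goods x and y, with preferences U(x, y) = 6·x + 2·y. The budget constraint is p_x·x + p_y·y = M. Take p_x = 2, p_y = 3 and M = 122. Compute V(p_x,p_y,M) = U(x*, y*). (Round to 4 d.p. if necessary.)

Perfect substitutes: compare marginal utility per dollar. 6/p_x vs 2/p_y → 3 vs 0.6667.
x gives more utility per dollar, so spend all income on x: x* = M/p_x, y* = 0.
Numerically: x* = 61, y* = 0.
Utility at the optimum: U(61, 0) = 366.

V = 366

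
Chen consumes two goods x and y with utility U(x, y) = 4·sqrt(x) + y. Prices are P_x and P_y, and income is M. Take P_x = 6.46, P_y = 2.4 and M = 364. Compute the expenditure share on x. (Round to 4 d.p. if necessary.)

share on x = 0.0098

Set MRS = P_x/P_y: 2·x^(−1/2) = P_x/P_y.
Solve: √x = 2·P_y/P_x, so x*(P_x,P_y) = (2·P_y/P_x)², and y* = (M − P_x·x*)/P_y.
Plugging in: x* = (2·2.4/6.46)² = 0.5521, y* = 150.1806.
Expenditure on x: 6.46·0.5521 = 3.5666; share = 0.0098.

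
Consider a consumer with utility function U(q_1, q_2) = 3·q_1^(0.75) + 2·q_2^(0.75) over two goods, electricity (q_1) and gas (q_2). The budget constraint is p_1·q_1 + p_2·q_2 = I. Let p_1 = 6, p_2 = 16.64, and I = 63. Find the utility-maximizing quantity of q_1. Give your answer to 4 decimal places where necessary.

MU_q_1 ∝ 3·q_1^(-0.25), MU_q_2 ∝ 2·q_2^(-0.25), so MRS = (3/2)·(q_2/q_1)^(0.25) = p_1/p_2.
Solve for the ratio: q_2/q_1 = [(2/3)·p_1/p_2]^(4).
With the ratio pinned down, the budget gives q_1* = I/(p_1 + p_2·(q_2/q_1)) and q_2* = (q_2/q_1)·q_1*.
Numerically q_2/q_1 = 0.003339, so q_1* = 63/(6 + 16.64·0.003339) = 10.4037.

q_1* = 10.4037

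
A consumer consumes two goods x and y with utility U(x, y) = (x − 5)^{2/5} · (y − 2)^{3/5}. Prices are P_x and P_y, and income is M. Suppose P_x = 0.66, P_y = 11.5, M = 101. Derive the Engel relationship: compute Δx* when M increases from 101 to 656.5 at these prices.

After buying the subsistence bundle (5, 2), a share 0.4 of the remaining income goes to x: x* = 5 + 0.4·(M − 5P_x − 2P_y)/P_x.
Discretionary income = 101 − 5·0.66 − 2·11.5 = 74.7; x* = 5 + 0.4·74.7/0.66 = 50.2727.
At M' = 656.5: x* = 386.9394. Change: 386.9394 − 50.2727 = 336.6667.

Δx* = 336.6667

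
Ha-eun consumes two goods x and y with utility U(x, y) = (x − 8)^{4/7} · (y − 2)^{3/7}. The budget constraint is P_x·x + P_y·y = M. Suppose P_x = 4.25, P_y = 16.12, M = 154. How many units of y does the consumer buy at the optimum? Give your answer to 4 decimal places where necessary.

This is Cobb-Douglas in (x−8, y−2): tangency gives 4/7·P_y·(y−2) = 3/7·P_x·(x−8).
After buying the subsistence bundle (8, 2), a share 4/7 of the remaining income goes to x: x* = 8 + 4/7·(M − 8P_x − 2P_y)/P_x.
Discretionary income = 154 − 8·4.25 − 2·16.12 = 87.76; y* = 2 + 3/7·87.76/16.12 = 4.3332.

y* = 4.3332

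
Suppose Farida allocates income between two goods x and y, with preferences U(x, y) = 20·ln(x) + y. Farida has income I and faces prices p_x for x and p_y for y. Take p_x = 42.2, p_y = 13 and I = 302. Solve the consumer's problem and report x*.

MU_x = 20/x, MU_y = 1. Tangency: 20/x = p_x/p_y.
So x*(p_x,p_y) = 20·p_y/p_x, independent of income; and y* = (I − 20·p_y)/p_y.
At the given prices: x* = 20·13/42.2 = 6.1611.

x* = 6.1611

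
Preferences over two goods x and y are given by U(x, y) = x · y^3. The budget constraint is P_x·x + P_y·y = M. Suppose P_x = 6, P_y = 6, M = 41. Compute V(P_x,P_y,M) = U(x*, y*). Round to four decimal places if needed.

V = 229.961

Demand: x*(P_x,P_y,M) = 0.25·M/P_x and y* = 0.75·M/P_y.
At P_x=6, P_y=6, M=41: x* = 0.25·41/6 = 1.7083, y* = 5.125.
Utility at the optimum: U(1.7083, 5.125) = 229.961.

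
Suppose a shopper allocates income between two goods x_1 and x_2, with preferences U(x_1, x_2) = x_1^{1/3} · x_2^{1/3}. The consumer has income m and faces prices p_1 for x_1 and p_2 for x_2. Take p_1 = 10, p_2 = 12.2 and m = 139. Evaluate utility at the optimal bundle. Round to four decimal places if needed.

Tangency: MRS = x_2/x_1 = p_1/p_2.
Rearranging, p_2·x_2 = p_1·x_1. Substituting into the budget gives p_1·x_1·(1 + 1) = m.
Demand: x_1*(p_1,p_2,m) = 0.5·m/p_1 and x_2* = 0.5·m/p_2.
At p_1=10, p_2=12.2, m=139: x_1* = 0.5·139/10 = 6.95, x_2* = 5.6967.
Utility at the optimum: U(6.95, 5.6967) = 3.4083.

V = 3.4083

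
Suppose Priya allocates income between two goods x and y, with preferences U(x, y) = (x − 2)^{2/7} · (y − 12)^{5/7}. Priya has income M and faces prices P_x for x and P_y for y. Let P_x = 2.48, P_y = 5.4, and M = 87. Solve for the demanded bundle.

This is Cobb-Douglas in (x−2, y−12): tangency gives 2/7·P_y·(y−12) = 5/7·P_x·(x−2).
Substituting into the budget: x* = 2 + 2/7·(M − 2·P_x − 12·P_y)/P_x, and y* = 12 + 5/7·(…)/P_y.
Discretionary income = 87 − 2·2.48 − 12·5.4 = 17.24; x* = 2 + 2/7·17.24/2.48 = 3.9862; y* = 12 + 5/7·17.24/5.4 = 14.2804.

x* = 3.9862, y* = 14.2804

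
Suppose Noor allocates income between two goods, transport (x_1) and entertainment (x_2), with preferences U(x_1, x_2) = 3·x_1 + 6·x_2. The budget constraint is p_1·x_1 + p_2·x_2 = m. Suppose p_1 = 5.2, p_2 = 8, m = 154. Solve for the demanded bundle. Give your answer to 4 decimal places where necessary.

Numerically: x_1* = 0, x_2* = 19.25.

x_1* = 0, x_2* = 19.25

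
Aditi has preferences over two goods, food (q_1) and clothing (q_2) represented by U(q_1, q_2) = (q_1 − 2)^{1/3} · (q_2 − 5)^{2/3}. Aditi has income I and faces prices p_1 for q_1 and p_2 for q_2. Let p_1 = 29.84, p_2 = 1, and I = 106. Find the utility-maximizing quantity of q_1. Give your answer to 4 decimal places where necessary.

Discretionary income = 106 − 2·29.84 − 5·1 = 41.32; q_1* = 2 + 1/3·41.32/29.84 = 2.4616.

q_1* = 2.4616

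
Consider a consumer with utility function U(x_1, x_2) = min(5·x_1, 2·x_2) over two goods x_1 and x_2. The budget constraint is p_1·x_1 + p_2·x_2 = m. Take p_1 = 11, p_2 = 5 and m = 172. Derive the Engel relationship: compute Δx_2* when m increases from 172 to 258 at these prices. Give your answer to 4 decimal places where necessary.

Δx_2* = 9.1489

With perfect complements, no substitution: consume in ratio x_1:x_2 = 2:5.
Budget: p_1·x_1 + p_2·(5/2)·x_1 = m, so (2·p_1 + 5·p_2)·x_1 = 2·m.
Demand: x_1*(p_1,p_2,m) = 2·m/(2·p_1 + 5·p_2), x_2* = 5·m/(2·p_1 + 5·p_2).
Here 2·11 + 5·5 = 47, giving x_2* = 18.2979.
At m' = 258: x_2* = 27.4468. Change: 27.4468 − 18.2979 = 9.1489.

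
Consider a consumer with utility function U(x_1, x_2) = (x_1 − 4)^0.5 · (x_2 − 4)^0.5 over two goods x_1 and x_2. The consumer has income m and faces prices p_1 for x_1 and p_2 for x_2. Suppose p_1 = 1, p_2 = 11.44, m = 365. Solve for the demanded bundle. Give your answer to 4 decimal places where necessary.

x_1* = 161.62, x_2* = 17.778

Discretionary income = 365 − 4·1 − 4·11.44 = 315.24; x_1* = 4 + 0.5·315.24/1 = 161.62; x_2* = 4 + 0.5·315.24/11.44 = 17.778.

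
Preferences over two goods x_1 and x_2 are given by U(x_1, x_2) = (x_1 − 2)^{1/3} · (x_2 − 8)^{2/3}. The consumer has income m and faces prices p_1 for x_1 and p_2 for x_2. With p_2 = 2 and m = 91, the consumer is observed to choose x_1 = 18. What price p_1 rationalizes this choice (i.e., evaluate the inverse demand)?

p_1 = 1.5

Let x_1' = x_1−2, x_2' = x_2−8. MRS = (1/2)·x_2'/x_1' = p_1/p_2.
Substituting into the budget: x_1* = 2 + 1/3·(m − 2·p_1 − 8·p_2)/p_1, and x_2* = 8 + 2/3·(…)/p_2.
Set x_1* = 18 in the demand function and solve for p_1: p_1 = 1.5.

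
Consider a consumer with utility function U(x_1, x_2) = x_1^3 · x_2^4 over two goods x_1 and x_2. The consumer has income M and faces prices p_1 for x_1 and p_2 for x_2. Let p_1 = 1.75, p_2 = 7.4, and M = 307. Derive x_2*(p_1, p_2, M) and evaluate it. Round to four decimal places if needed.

x_2* = 23.7066

Demand: x_1*(p_1,p_2,M) = 3/7·M/p_1 and x_2* = 4/7·M/p_2.
At p_1=1.75, p_2=7.4, M=307: x_2* = 4/7·307/7.4 = 23.7066.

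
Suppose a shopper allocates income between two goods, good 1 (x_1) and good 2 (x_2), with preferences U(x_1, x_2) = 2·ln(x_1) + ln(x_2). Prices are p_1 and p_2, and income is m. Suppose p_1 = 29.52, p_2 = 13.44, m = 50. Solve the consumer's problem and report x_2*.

x_2* = 1.2401

The MRS is 2·x_2/x_1. Set MRS = p_1/p_2.
So 2·p_2·x_2 = p_1·x_1; combined with the budget, a share 2/3 of income goes to x_1.
Demand: x_1*(p_1,p_2,m) = 2/3·m/p_1 and x_2* = 1/3·m/p_2.
At p_1=29.52, p_2=13.44, m=50: x_2* = 1/3·50/13.44 = 1.2401.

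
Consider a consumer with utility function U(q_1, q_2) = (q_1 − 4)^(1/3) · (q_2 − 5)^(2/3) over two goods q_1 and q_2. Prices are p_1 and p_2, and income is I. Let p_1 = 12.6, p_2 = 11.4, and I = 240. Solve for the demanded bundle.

q_1* = 7.5079, q_2* = 12.7544

After buying the subsistence bundle (4, 5), a share 1/3 of the remaining income goes to q_1: q_1* = 4 + 1/3·(I − 4p_1 − 5p_2)/p_1.
Discretionary income = 240 − 4·12.6 − 5·11.4 = 132.6; q_1* = 4 + 1/3·132.6/12.6 = 7.5079; q_2* = 5 + 2/3·132.6/11.4 = 12.7544.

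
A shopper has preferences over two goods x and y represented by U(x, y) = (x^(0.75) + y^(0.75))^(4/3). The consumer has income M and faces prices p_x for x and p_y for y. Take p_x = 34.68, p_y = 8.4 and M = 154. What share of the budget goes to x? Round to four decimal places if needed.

share on x = 0.014

MU_x ∝ x^(-0.25), MU_y ∝ y^(-0.25), so MRS = (y/x)^(0.25) = p_x/p_y.
Hence y/x = (p_x/p_y)^(1/(0.25)), i.e. raised to the 4 power.
Substitute y = (y/x)·x into the budget: x* = M/(p_x + p_y·(y/x)).
Numerically y/x = 290.535504, so x* = 154/(34.68 + 8.4·290.535504) = 0.0622 and y* = 290.535504·0.0622 = 18.0765.
Expenditure on x: 34.68·0.0622 = 2.1577; share = 0.014.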